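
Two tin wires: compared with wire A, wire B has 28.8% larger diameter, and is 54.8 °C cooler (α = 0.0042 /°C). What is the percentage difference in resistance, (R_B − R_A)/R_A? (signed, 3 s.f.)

-53.6%

R ∝ ρL/d² with ρ ∝ (1+αΔT), so R_B/R_A = (1 + 28.8/100)⁻² × (1 − 0.0042×54.8)
= 0.6028 × 0.7698 = 0.4641
(R_B − R_A)/R_A = 0.4641 − 1 = -53.6%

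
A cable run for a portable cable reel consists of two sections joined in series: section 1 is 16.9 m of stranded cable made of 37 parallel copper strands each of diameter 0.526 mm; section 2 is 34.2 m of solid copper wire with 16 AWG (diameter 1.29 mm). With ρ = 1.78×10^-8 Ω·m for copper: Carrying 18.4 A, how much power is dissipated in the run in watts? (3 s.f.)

170 W

Section 1: A_strand = π(2.6300e-04)² = 2.173e-07 m²; R₁ = ρL/(N·A_s) = (1.78×10^-8)(16.9)/(37×2.173e-07) = 0.03741 Ω
Section 2: A = π(1.29/2 mm)² = π(6.4500e-04 m)² = 1.307e-06 m²
R₂ = (1.78×10^-8)(34.2)/(1.307e-06) = 0.4658 Ω
R = R₁ + R₂ = 0.5032 Ω
P = I²R = (18.4)² × 0.5032 = 170 W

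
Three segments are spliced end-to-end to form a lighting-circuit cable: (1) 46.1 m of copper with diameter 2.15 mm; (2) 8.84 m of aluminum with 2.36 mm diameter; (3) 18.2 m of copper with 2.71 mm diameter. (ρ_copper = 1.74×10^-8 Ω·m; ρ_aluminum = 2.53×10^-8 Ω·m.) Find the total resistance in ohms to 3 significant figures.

Seg 1: A = π(d/2)² = π(1.0750e-03 m)² = 3.631e-06 m²
R_1 = (1.74×10^-8)(46.1)/(3.631e-06) = 0.2209 Ω
Seg 2: A = π(d/2)² = π(1.1800e-03 m)² = 4.374e-06 m²
R_2 = (2.53×10^-8)(8.84)/(4.374e-06) = 0.05113 Ω
Seg 3: A = π(d/2)² = π(1.3550e-03 m)² = 5.768e-06 m²
R_3 = (1.74×10^-8)(18.2)/(5.768e-06) = 0.0549 Ω
R_total = R_1 + R_2 + R_3 = 0.327 Ω

0.327 Ω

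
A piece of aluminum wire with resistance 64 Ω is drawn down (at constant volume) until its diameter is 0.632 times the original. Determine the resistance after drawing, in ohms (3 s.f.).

401 Ω

Volume constant ⇒ L' = L/r² with r = 0.632. R' = ρL'/A' = ρ(L/r²)/(πr²d₀²/4) = R/r⁴.
R' = 6.268 × 64 = 401 Ω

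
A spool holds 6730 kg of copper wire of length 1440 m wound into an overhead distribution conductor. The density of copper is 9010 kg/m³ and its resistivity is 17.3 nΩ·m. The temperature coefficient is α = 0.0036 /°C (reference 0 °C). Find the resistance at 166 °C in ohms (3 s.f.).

0.0767 Ω

ρ = 17.3 nΩ·m = 1.73×10^-8 Ω·m
A = m/(density·L) = 6730/(9010×1440) = 5.1871e-04 m²
R = ρL/A = (1.73×10^-8)(1440)/(5.1871e-04) = 0.04803 Ω
R(166 °C) = 0.04803 × (1 + 0.0036×166) = 0.0767 Ω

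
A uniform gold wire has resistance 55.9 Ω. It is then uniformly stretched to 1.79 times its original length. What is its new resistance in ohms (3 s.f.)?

179 Ω

Volume constant ⇒ A' = A/k with k = 1.79. R' = ρ(kL)/(A/k) = k²R.
R' = 3.204 × 55.9 = 179 Ω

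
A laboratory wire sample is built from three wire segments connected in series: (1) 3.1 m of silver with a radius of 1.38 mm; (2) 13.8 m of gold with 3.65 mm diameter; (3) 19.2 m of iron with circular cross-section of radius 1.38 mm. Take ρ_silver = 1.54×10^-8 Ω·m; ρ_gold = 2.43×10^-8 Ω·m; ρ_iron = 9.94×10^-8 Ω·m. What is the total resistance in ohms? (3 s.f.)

0.359 Ω

Seg 1: A = πr² = π(1.3800e-03 m)² = 5.983e-06 m²
R_1 = (1.54×10^-8)(3.1)/(5.983e-06) = 0.007979 Ω
Seg 2: A = π(d/2)² = π(1.8250e-03 m)² = 1.046e-05 m²
R_2 = (2.43×10^-8)(13.8)/(1.046e-05) = 0.03205 Ω
Seg 3: A = πr² = π(1.3800e-03 m)² = 5.983e-06 m²
R_3 = (9.94×10^-8)(19.2)/(5.983e-06) = 0.319 Ω
R_total = R_1 + R_2 + R_3 = 0.359 Ω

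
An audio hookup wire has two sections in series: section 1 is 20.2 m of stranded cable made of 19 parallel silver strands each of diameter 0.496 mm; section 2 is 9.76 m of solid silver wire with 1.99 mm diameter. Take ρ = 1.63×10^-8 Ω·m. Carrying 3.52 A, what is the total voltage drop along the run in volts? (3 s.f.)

0.496 V

Section 1: A_strand = π(2.4800e-04)² = 1.932e-07 m²; R₁ = ρL/(N·A_s) = (1.63×10^-8)(20.2)/(19×1.932e-07) = 0.08969 Ω
Section 2: A = π(d/2)² = π(9.9500e-04 m)² = 3.110e-06 m²
R₂ = (1.63×10^-8)(9.76)/(3.110e-06) = 0.05115 Ω
R = R₁ + R₂ = 0.1408 Ω
V = IR = 3.52 × 0.1408 = 0.496 V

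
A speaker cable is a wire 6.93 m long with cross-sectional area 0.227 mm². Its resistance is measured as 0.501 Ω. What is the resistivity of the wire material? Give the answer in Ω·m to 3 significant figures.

1.64×10^-8 Ω·m

A = 0.227 mm² = 2.270e-07 m²
ρ = RA/L = (0.501)(2.270e-07)/(6.93) = 1.64×10^-8 Ω·m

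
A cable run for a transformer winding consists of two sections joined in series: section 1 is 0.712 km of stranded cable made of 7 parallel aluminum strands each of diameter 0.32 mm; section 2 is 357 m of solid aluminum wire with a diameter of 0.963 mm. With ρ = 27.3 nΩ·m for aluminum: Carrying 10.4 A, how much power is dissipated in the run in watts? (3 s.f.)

ρ = 27.3 nΩ·m = 2.73×10^-8 Ω·m
Section 1: A_strand = π(1.6000e-04)² = 8.042e-08 m²; R₁ = ρL/(N·A_s) = (2.73×10^-8)(712)/(7×8.042e-08) = 34.53 Ω
Section 2: A = π(d/2)² = π(4.8150e-04 m)² = 7.284e-07 m²
R₂ = (2.73×10^-8)(357)/(7.284e-07) = 13.38 Ω
R = R₁ + R₂ = 47.91 Ω
P = I²R = (10.4)² × 47.91 = 5180 W

5180 W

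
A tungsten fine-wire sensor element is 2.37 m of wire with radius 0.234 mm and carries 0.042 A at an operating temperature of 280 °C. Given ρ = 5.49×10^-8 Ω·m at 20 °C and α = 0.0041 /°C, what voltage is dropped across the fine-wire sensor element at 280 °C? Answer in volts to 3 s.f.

A = πr² = π(2.3400e-04 m)² = 1.720e-07 m²
R₍20₎ = ρL/A = (5.49×10^-8)(2.37)/(1.720e-07) = 0.7564 Ω
R₍280₎ = R₍20₎(1 + αΔT) = 0.7564 × (1 + 0.0041×260) = 1.563 Ω
V = IR = 0.042 × 1.563 = 0.0656 V

0.0656 V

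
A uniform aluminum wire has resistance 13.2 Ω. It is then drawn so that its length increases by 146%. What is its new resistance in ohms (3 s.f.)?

k = 1 + 146/100 = 2.46; volume constant ⇒ A' = A/k, so R' = k²R.
R' = 6.052 × 13.2 = 79.9 Ω

79.9 Ω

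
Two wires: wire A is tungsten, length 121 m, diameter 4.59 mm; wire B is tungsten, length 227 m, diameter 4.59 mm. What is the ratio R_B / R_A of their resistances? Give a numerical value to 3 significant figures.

R ∝ ρL/d², so R_B/R_A = (L_B/L_A)
= (227/121) = 1.88

1.88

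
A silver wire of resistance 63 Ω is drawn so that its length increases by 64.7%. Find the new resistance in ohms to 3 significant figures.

171 Ω

k = 1 + 64.7/100 = 1.647; volume constant ⇒ A' = A/k, so R' = k²R.
R' = 2.713 × 63 = 171 Ω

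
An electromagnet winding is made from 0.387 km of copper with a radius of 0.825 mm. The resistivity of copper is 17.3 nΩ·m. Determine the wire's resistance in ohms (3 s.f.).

3.13 Ω

ρ = 17.3 nΩ·m = 1.73×10^-8 Ω·m
A = πr² = π(8.2500e-04 m)² = 2.138e-06 m²
R = ρL/A = (1.73×10^-8)(387 m)/(2.138e-06 m²) = 3.13 Ω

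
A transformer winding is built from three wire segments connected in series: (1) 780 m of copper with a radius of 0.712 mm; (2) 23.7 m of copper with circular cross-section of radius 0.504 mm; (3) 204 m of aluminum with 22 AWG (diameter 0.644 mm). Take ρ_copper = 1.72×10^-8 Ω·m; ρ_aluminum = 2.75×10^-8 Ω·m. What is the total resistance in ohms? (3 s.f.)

Seg 1: A = πr² = π(7.1200e-04 m)² = 1.593e-06 m²
R_1 = (1.72×10^-8)(780)/(1.593e-06) = 8.424 Ω
Seg 2: A = πr² = π(5.0400e-04 m)² = 7.980e-07 m²
R_2 = (1.72×10^-8)(23.7)/(7.980e-07) = 0.5108 Ω
Seg 3: A = π(0.644/2 mm)² = π(3.2200e-04 m)² = 3.257e-07 m²
R_3 = (2.75×10^-8)(204)/(3.257e-07) = 17.22 Ω
R_total = R_1 + R_2 + R_3 = 26.2 Ω

26.2 Ω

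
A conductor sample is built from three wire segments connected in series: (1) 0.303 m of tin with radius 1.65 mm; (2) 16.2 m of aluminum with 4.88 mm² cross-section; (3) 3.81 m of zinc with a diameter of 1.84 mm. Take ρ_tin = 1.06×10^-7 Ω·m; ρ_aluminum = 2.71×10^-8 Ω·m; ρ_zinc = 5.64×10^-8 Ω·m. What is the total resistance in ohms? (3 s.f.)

Seg 1: A = πr² = π(1.6500e-03 m)² = 8.553e-06 m²
R_1 = (1.06×10^-7)(0.303)/(8.553e-06) = 0.003755 Ω
Seg 2: A = 4.88 mm² = 4.880e-06 m²
R_2 = (2.71×10^-8)(16.2)/(4.880e-06) = 0.08996 Ω
Seg 3: A = π(d/2)² = π(9.2000e-04 m)² = 2.659e-06 m²
R_3 = (5.64×10^-8)(3.81)/(2.659e-06) = 0.08081 Ω
R_total = R_1 + R_2 + R_3 = 0.175 Ω

0.175 Ω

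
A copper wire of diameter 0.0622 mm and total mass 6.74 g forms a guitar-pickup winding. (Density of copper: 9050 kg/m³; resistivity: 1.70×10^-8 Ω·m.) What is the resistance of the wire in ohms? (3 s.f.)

A = π(d/2)² = π(3.1100e-05 m)² = 3.0386e-09 m²
L = m/(density·A) = 0.00674/(9050×3.0386e-09) = 245.1 m
R = ρL/A = (1.70×10^-8)(245.1)/(3.0386e-09) = 1370 Ω

1370 Ω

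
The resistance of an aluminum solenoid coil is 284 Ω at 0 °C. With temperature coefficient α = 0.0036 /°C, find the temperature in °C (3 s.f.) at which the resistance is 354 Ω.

R = R₀(1 + α(T − T₀)) ⇒ T = T₀ + (R/R₀ − 1)/α
T = 0 + (354/284 − 1)/0.0036 = 0 + (0.2465)/0.0036 = 68.5 °C

68.5 °C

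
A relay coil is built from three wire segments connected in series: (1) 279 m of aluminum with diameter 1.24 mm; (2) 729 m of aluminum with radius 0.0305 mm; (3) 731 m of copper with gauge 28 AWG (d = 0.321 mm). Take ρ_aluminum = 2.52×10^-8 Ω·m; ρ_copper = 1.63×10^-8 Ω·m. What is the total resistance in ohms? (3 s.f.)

6440 Ω

Seg 1: A = π(d/2)² = π(6.2000e-04 m)² = 1.208e-06 m²
R_1 = (2.52×10^-8)(279)/(1.208e-06) = 5.822 Ω
Seg 2: A = πr² = π(3.0500e-05 m)² = 2.922e-09 m²
R_2 = (2.52×10^-8)(729)/(2.922e-09) = 6286 Ω
Seg 3: A = π(0.321/2 mm)² = π(1.6050e-04 m)² = 8.093e-08 m²
R_3 = (1.63×10^-8)(731)/(8.093e-08) = 147.2 Ω
R_total = R_1 + R_2 + R_3 = 6440 Ω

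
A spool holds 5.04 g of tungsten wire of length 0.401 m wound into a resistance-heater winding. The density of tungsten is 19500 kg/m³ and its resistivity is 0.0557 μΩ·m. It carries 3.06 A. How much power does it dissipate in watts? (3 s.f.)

ρ = 0.0557 μΩ·m = 5.57×10^-8 Ω·m
A = m/(density·L) = 0.00504/(19500×0.401) = 6.4454e-07 m²
R = ρL/A = (5.57×10^-8)(0.401)/(6.4454e-07) = 0.03465 Ω
P = I²R = (3.06)² × 0.03465 = 0.324 W

0.324 W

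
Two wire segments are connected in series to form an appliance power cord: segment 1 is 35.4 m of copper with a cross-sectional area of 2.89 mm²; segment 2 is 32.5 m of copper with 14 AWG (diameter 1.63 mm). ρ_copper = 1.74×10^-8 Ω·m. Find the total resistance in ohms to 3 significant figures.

Segment 1: A = 2.89 mm² = 2.890e-06 m²
R₁ = ρL/A = (1.74×10^-8)(35.4)/(2.890e-06) = 0.2131 Ω
Segment 2: A = π(1.63/2 mm)² = π(8.1500e-04 m)² = 2.087e-06 m²
R₂ = (1.74×10^-8)(32.5)/(2.087e-06) = 0.271 Ω
R = R₁ + R₂ = 0.484 Ω

0.484 Ω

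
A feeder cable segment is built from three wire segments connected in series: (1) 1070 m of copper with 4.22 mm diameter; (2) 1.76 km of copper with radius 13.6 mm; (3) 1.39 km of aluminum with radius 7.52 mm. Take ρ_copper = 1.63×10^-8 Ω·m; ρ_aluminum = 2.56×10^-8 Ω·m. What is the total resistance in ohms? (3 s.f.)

1.50 Ω

Seg 1: A = π(d/2)² = π(2.1100e-03 m)² = 1.399e-05 m²
R_1 = (1.63×10^-8)(1070)/(1.399e-05) = 1.247 Ω
Seg 2: A = πr² = π(1.3600e-02 m)² = 5.811e-04 m²
R_2 = (1.63×10^-8)(1760)/(5.811e-04) = 0.04937 Ω
Seg 3: A = πr² = π(7.5200e-03 m)² = 1.777e-04 m²
R_3 = (2.56×10^-8)(1390)/(1.777e-04) = 0.2003 Ω
R_total = R_1 + R_2 + R_3 = 1.50 Ω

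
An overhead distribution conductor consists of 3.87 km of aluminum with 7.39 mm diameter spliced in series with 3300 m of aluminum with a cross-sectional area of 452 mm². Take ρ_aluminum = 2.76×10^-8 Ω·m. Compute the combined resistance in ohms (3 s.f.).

Segment 1: A = π(d/2)² = π(3.6950e-03 m)² = 4.289e-05 m²
R₁ = ρL/A = (2.76×10^-8)(3870)/(4.289e-05) = 2.49 Ω
Segment 2: A = 452 mm² = 4.520e-04 m²
R₂ = (2.76×10^-8)(3300)/(4.520e-04) = 0.2015 Ω
R = R₁ + R₂ = 2.69 Ω

2.69 Ω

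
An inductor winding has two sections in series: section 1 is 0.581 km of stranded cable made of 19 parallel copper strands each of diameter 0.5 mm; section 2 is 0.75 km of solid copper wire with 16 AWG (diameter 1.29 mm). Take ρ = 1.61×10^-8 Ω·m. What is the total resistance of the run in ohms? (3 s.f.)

11.7 Ω

Section 1: A_strand = π(2.5000e-04)² = 1.963e-07 m²; R₁ = ρL/(N·A_s) = (1.61×10^-8)(581)/(19×1.963e-07) = 2.507 Ω
Section 2: A = π(1.29/2 mm)² = π(6.4500e-04 m)² = 1.307e-06 m²
R₂ = (1.61×10^-8)(750)/(1.307e-06) = 9.239 Ω
R = R₁ + R₂ = 11.7 Ω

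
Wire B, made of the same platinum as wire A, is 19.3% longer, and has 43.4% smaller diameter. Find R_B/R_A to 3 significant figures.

3.72

R ∝ L/d², so R_B/R_A = (1 + 19.3/100) × (1 − 43.4/100)⁻²
= 1.193 × 3.122 = 3.72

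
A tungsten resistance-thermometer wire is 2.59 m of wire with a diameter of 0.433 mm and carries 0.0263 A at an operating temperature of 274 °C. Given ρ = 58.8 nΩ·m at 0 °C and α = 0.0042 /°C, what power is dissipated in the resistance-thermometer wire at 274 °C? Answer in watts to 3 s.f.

ρ = 58.8 nΩ·m = 5.88×10^-8 Ω·m
A = π(d/2)² = π(2.1650e-04 m)² = 1.473e-07 m²
R₍0₎ = ρL/A = (5.88×10^-8)(2.59)/(1.473e-07) = 1.034 Ω
R₍274₎ = R₍0₎(1 + αΔT) = 1.034 × (1 + 0.0042×274) = 2.224 Ω
P = I²R = (0.0263)² × 2.224 = 0.00154 W

0.00154 W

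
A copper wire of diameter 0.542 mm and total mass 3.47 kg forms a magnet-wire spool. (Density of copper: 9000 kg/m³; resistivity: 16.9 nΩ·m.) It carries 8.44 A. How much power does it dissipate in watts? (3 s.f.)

ρ = 16.9 nΩ·m = 1.69×10^-8 Ω·m
A = π(d/2)² = π(2.7100e-04 m)² = 2.3072e-07 m²
L = m/(density·A) = 3.47/(9000×2.3072e-07) = 1671 m
R = ρL/A = (1.69×10^-8)(1671)/(2.3072e-07) = 122.4 Ω
P = I²R = (8.44)² × 122.4 = 8720 W

8720 W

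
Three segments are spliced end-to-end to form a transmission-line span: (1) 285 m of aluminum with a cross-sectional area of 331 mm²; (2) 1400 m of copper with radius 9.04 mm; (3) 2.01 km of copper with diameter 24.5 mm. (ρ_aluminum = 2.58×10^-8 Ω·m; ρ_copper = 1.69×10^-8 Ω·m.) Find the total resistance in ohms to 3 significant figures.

Seg 1: A = 331 mm² = 3.310e-04 m²
R_1 = (2.58×10^-8)(285)/(3.310e-04) = 0.02221 Ω
Seg 2: A = πr² = π(9.0400e-03 m)² = 2.567e-04 m²
R_2 = (1.69×10^-8)(1400)/(2.567e-04) = 0.09216 Ω
Seg 3: A = π(d/2)² = π(1.2250e-02 m)² = 4.714e-04 m²
R_3 = (1.69×10^-8)(2010)/(4.714e-04) = 0.07205 Ω
R_total = R_1 + R_2 + R_3 = 0.186 Ω

0.186 Ω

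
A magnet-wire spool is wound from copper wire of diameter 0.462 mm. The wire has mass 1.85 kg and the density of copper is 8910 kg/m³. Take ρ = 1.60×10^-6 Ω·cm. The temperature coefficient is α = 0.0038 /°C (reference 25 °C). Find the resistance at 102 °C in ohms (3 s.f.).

ρ = 1.60×10^-6 Ω·cm = 1.60×10^-8 Ω·m
A = π(d/2)² = π(2.3100e-04 m)² = 1.6764e-07 m²
L = m/(density·A) = 1.85/(8910×1.6764e-07) = 1239 m
R = ρL/A = (1.60×10^-8)(1239)/(1.6764e-07) = 118.2 Ω
R(102 °C) = 118.2 × (1 + 0.0038×77) = 153 Ω

153 Ω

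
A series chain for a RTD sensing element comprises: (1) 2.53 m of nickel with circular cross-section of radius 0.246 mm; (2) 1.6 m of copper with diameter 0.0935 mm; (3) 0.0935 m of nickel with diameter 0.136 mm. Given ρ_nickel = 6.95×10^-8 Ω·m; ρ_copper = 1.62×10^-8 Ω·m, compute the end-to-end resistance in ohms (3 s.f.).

5.15 Ω

Seg 1: A = πr² = π(2.4600e-04 m)² = 1.901e-07 m²
R_1 = (6.95×10^-8)(2.53)/(1.901e-07) = 0.9249 Ω
Seg 2: A = π(d/2)² = π(4.6750e-05 m)² = 6.866e-09 m²
R_2 = (1.62×10^-8)(1.6)/(6.866e-09) = 3.775 Ω
Seg 3: A = π(d/2)² = π(6.8000e-05 m)² = 1.453e-08 m²
R_3 = (6.95×10^-8)(0.0935)/(1.453e-08) = 0.4473 Ω
R_total = R_1 + R_2 + R_3 = 5.15 Ω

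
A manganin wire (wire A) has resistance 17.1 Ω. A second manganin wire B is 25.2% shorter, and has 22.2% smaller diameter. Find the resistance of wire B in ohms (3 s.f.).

R ∝ L/d², so R_B/R_A = (1 − 25.2/100) × (1 − 22.2/100)⁻²
= 0.748 × 1.652 = 1.236
R_B = 1.236 × 17.1 = 21.1 Ω

21.1 Ω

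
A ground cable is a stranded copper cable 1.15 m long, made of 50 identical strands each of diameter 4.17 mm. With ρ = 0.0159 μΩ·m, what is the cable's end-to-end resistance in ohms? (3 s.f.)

ρ = 0.0159 μΩ·m = 1.59×10^-8 Ω·m
A_strand = π(2.0850e-03 m)² = 1.366e-05 m²
R_strand = ρL/A = (1.59×10^-8)(1.15)/(1.366e-05) = 0.001339 Ω
R_total = R_strand/N = 0.001339/50 = 2.68×10^-5 Ω

2.68×10^-5 Ω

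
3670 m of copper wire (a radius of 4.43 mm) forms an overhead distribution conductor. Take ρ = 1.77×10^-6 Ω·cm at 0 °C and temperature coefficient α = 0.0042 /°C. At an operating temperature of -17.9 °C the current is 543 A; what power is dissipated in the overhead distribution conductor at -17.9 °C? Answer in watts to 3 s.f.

2.87×10^5 W

ρ = 1.77×10^-6 Ω·cm = 1.77×10^-8 Ω·m
A = πr² = π(4.4300e-03 m)² = 6.165e-05 m²
R₍0₎ = ρL/A = (1.77×10^-8)(3670)/(6.165e-05) = 1.054 Ω
R₍-17.9₎ = R₍0₎(1 + αΔT) = 1.054 × (1 + 0.0042×-17.9) = 0.9744 Ω
P = I²R = (543)² × 0.9744 = 2.87×10^5 W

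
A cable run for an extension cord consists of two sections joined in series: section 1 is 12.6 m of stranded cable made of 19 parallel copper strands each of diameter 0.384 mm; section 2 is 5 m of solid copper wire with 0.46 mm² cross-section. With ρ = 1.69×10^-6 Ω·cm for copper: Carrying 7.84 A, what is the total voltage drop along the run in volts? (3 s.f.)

ρ = 1.69×10^-6 Ω·cm = 1.69×10^-8 Ω·m
Section 1: A_strand = π(1.9200e-04)² = 1.158e-07 m²; R₁ = ρL/(N·A_s) = (1.69×10^-8)(12.6)/(19×1.158e-07) = 0.09677 Ω
Section 2: A = 0.46 mm² = 4.600e-07 m²
R₂ = (1.69×10^-8)(5)/(4.600e-07) = 0.1837 Ω
R = R₁ + R₂ = 0.2805 Ω
V = IR = 7.84 × 0.2805 = 2.20 V

2.20 V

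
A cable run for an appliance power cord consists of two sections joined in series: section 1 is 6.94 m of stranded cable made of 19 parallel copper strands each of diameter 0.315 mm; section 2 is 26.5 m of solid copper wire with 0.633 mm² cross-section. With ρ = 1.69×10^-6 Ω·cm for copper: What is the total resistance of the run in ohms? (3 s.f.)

0.787 Ω

ρ = 1.69×10^-6 Ω·cm = 1.69×10^-8 Ω·m
Section 1: A_strand = π(1.5750e-04)² = 7.793e-08 m²; R₁ = ρL/(N·A_s) = (1.69×10^-8)(6.94)/(19×7.793e-08) = 0.07921 Ω
Section 2: A = 0.633 mm² = 6.330e-07 m²
R₂ = (1.69×10^-8)(26.5)/(6.330e-07) = 0.7075 Ω
R = R₁ + R₂ = 0.787 Ω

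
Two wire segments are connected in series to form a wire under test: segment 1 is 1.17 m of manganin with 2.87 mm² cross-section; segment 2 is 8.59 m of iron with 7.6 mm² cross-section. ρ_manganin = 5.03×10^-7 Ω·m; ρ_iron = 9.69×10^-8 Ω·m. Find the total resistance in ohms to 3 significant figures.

Segment 1: A = 2.87 mm² = 2.870e-06 m²
R₁ = ρL/A = (5.03×10^-7)(1.17)/(2.870e-06) = 0.2051 Ω
Segment 2: A = 7.6 mm² = 7.600e-06 m²
R₂ = (9.69×10^-8)(8.59)/(7.600e-06) = 0.1095 Ω
R = R₁ + R₂ = 0.315 Ω

0.315 Ω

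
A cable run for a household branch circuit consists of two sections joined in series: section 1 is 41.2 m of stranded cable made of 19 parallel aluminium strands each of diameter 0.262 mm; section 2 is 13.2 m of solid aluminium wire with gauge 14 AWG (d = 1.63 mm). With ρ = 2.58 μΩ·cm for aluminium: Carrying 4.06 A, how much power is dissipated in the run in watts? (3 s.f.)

19.8 W

ρ = 2.58 μΩ·cm = 2.58×10^-8 Ω·m
Section 1: A_strand = π(1.3100e-04)² = 5.391e-08 m²; R₁ = ρL/(N·A_s) = (2.58×10^-8)(41.2)/(19×5.391e-08) = 1.038 Ω
Section 2: A = π(1.63/2 mm)² = π(8.1500e-04 m)² = 2.087e-06 m²
R₂ = (2.58×10^-8)(13.2)/(2.087e-06) = 0.1632 Ω
R = R₁ + R₂ = 1.201 Ω
P = I²R = (4.06)² × 1.201 = 19.8 W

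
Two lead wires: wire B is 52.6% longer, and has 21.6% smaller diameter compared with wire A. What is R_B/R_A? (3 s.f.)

R ∝ L/d², so R_B/R_A = (1 + 52.6/100) × (1 − 21.6/100)⁻²
= 1.526 × 1.627 = 2.48

2.48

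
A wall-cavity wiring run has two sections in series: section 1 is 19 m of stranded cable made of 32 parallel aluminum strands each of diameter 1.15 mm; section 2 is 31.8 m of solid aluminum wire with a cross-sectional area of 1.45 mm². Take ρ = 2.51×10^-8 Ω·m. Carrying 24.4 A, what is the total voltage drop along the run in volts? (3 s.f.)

Section 1: A_strand = π(5.7500e-04)² = 1.039e-06 m²; R₁ = ρL/(N·A_s) = (2.51×10^-8)(19)/(32×1.039e-06) = 0.01435 Ω
Section 2: A = 1.45 mm² = 1.450e-06 m²
R₂ = (2.51×10^-8)(31.8)/(1.450e-06) = 0.5505 Ω
R = R₁ + R₂ = 0.5648 Ω
V = IR = 24.4 × 0.5648 = 13.8 V

13.8 V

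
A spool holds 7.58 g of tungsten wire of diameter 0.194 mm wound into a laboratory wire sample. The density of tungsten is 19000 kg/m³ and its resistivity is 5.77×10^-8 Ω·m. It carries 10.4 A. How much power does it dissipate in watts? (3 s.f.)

2850 W

A = π(d/2)² = π(9.7000e-05 m)² = 2.9559e-08 m²
L = m/(density·A) = 0.00758/(19000×2.9559e-08) = 13.5 m
R = ρL/A = (5.77×10^-8)(13.5)/(2.9559e-08) = 26.35 Ω
P = I²R = (10.4)² × 26.35 = 2850 W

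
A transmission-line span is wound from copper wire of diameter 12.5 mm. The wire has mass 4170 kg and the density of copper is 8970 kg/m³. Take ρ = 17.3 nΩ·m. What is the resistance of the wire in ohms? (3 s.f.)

0.534 Ω

ρ = 17.3 nΩ·m = 1.73×10^-8 Ω·m
A = π(d/2)² = π(6.2500e-03 m)² = 1.2272e-04 m²
L = m/(density·A) = 4170/(8970×1.2272e-04) = 3788 m
R = ρL/A = (1.73×10^-8)(3788)/(1.2272e-04) = 0.534 Ω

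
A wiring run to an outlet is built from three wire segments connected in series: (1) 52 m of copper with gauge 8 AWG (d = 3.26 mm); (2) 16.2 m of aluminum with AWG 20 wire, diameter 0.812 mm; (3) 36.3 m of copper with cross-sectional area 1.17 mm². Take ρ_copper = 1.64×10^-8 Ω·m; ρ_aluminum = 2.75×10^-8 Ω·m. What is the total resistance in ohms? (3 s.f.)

Seg 1: A = π(3.26/2 mm)² = π(1.6300e-03 m)² = 8.347e-06 m²
R_1 = (1.64×10^-8)(52)/(8.347e-06) = 0.1022 Ω
Seg 2: A = π(0.812/2 mm)² = π(4.0600e-04 m)² = 5.178e-07 m²
R_2 = (2.75×10^-8)(16.2)/(5.178e-07) = 0.8603 Ω
Seg 3: A = 1.17 mm² = 1.170e-06 m²
R_3 = (1.64×10^-8)(36.3)/(1.170e-06) = 0.5088 Ω
R_total = R_1 + R_2 + R_3 = 1.47 Ω

1.47 Ω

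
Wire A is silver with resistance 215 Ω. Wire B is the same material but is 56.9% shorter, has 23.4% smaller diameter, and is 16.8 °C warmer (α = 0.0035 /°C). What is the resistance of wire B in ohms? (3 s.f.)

R ∝ ρL/d² with ρ ∝ (1+αΔT), so R_B/R_A = (1 − 56.9/100) × (1 − 23.4/100)⁻² × (1 + 0.0035×16.8)
= 0.431 × 1.704 × 1.059 = 0.7777
R_B = 0.7777 × 215 = 167 Ω

167 Ω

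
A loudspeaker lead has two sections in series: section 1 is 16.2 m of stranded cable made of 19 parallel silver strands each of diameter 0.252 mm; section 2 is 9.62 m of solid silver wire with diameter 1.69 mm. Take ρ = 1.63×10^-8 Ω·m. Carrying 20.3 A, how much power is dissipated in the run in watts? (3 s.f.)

Section 1: A_strand = π(1.2600e-04)² = 4.988e-08 m²; R₁ = ρL/(N·A_s) = (1.63×10^-8)(16.2)/(19×4.988e-08) = 0.2786 Ω
Section 2: A = π(d/2)² = π(8.4500e-04 m)² = 2.243e-06 m²
R₂ = (1.63×10^-8)(9.62)/(2.243e-06) = 0.0699 Ω
R = R₁ + R₂ = 0.3486 Ω
P = I²R = (20.3)² × 0.3486 = 144 W

144 W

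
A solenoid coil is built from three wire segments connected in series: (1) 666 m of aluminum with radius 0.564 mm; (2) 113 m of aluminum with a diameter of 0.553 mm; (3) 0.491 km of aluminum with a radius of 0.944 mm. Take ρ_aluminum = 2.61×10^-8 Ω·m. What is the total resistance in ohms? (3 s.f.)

Seg 1: A = πr² = π(5.6400e-04 m)² = 9.993e-07 m²
R_1 = (2.61×10^-8)(666)/(9.993e-07) = 17.39 Ω
Seg 2: A = π(d/2)² = π(2.7650e-04 m)² = 2.402e-07 m²
R_2 = (2.61×10^-8)(113)/(2.402e-07) = 12.28 Ω
Seg 3: A = πr² = π(9.4400e-04 m)² = 2.800e-06 m²
R_3 = (2.61×10^-8)(491)/(2.800e-06) = 4.577 Ω
R_total = R_1 + R_2 + R_3 = 34.3 Ω

34.3 Ω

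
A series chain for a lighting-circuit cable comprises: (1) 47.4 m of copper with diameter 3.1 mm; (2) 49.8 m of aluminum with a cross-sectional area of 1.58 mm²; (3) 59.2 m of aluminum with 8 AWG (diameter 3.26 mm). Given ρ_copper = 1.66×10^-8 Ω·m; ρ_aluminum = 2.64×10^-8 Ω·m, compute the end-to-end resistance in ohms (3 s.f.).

1.12 Ω

Seg 1: A = π(d/2)² = π(1.5500e-03 m)² = 7.548e-06 m²
R_1 = (1.66×10^-8)(47.4)/(7.548e-06) = 0.1042 Ω
Seg 2: A = 1.58 mm² = 1.580e-06 m²
R_2 = (2.64×10^-8)(49.8)/(1.580e-06) = 0.8321 Ω
Seg 3: A = π(3.26/2 mm)² = π(1.6300e-03 m)² = 8.347e-06 m²
R_3 = (2.64×10^-8)(59.2)/(8.347e-06) = 0.1872 Ω
R_total = R_1 + R_2 + R_3 = 1.12 Ω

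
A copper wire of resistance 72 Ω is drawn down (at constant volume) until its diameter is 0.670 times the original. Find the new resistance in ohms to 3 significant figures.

357 Ω

Volume constant ⇒ L' = L/r² with r = 0.67. R' = ρL'/A' = ρ(L/r²)/(πr²d₀²/4) = R/r⁴.
R' = 4.963 × 72 = 357 Ω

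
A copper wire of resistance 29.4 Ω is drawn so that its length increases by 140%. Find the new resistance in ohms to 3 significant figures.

k = 1 + 140/100 = 2.4; volume constant ⇒ A' = A/k, so R' = k²R.
R' = 5.76 × 29.4 = 169 Ω

169 Ω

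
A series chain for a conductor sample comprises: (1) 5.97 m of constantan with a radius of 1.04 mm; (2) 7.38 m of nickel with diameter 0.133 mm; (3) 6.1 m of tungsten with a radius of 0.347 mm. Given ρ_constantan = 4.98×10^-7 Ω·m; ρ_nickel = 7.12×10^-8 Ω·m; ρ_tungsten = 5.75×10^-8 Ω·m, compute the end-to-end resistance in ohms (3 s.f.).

39.6 Ω

Seg 1: A = πr² = π(1.0400e-03 m)² = 3.398e-06 m²
R_1 = (4.98×10^-7)(5.97)/(3.398e-06) = 0.875 Ω
Seg 2: A = π(d/2)² = π(6.6500e-05 m)² = 1.389e-08 m²
R_2 = (7.12×10^-8)(7.38)/(1.389e-08) = 37.82 Ω
Seg 3: A = πr² = π(3.4700e-04 m)² = 3.783e-07 m²
R_3 = (5.75×10^-8)(6.1)/(3.783e-07) = 0.9272 Ω
R_total = R_1 + R_2 + R_3 = 39.6 Ω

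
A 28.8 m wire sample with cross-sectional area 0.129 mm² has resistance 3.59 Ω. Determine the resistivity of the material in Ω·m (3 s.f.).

A = 0.129 mm² = 1.290e-07 m²
ρ = RA/L = (3.59)(1.290e-07)/(28.8) = 1.61×10^-8 Ω·m

1.61×10^-8 Ω·m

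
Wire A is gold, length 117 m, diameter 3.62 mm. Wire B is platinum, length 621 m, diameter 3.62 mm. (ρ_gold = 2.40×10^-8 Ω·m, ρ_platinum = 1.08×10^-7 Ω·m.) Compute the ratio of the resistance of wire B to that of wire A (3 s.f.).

R ∝ ρL/d², so R_B/R_A = (ρ_B/ρ_A) × (L_B/L_A)
= (1.08×10^-7/2.40×10^-8) × (621/117) = 23.9

23.9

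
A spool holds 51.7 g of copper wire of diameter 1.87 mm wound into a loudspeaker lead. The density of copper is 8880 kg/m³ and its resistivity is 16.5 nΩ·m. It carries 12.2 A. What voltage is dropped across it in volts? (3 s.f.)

ρ = 16.5 nΩ·m = 1.65×10^-8 Ω·m
A = π(d/2)² = π(9.3500e-04 m)² = 2.7465e-06 m²
L = m/(density·A) = 0.0517/(8880×2.7465e-06) = 2.12 m
R = ρL/A = (1.65×10^-8)(2.12)/(2.7465e-06) = 0.01274 Ω
V = IR = 12.2 × 0.01274 = 0.155 V

0.155 V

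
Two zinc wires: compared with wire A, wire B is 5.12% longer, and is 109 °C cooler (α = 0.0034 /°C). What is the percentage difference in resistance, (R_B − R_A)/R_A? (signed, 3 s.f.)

-33.8%

R ∝ ρL/d² with ρ ∝ (1+αΔT), so R_B/R_A = (1 + 5.12/100) × (1 − 0.0034×109)
= 1.051 × 0.6294 = 0.6616
(R_B − R_A)/R_A = 0.6616 − 1 = -33.8%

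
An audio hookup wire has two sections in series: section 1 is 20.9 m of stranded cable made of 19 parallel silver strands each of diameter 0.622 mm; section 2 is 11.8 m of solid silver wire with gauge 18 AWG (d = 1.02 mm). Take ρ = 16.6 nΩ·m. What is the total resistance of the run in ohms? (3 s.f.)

ρ = 16.6 nΩ·m = 1.66×10^-8 Ω·m
Section 1: A_strand = π(3.1100e-04)² = 3.039e-07 m²; R₁ = ρL/(N·A_s) = (1.66×10^-8)(20.9)/(19×3.039e-07) = 0.06009 Ω
Section 2: A = π(1.02/2 mm)² = π(5.1000e-04 m)² = 8.171e-07 m²
R₂ = (1.66×10^-8)(11.8)/(8.171e-07) = 0.2397 Ω
R = R₁ + R₂ = 0.300 Ω

0.300 Ω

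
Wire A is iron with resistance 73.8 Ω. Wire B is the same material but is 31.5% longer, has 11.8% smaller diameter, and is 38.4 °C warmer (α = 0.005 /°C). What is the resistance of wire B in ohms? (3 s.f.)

R ∝ ρL/d² with ρ ∝ (1+αΔT), so R_B/R_A = (1 + 31.5/100) × (1 − 11.8/100)⁻² × (1 + 0.005×38.4)
= 1.315 × 1.286 × 1.192 = 2.015
R_B = 2.015 × 73.8 = 149 Ω

149 Ω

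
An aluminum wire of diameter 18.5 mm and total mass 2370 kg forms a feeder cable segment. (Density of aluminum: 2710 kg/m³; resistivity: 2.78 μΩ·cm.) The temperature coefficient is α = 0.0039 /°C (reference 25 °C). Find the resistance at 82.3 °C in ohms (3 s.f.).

0.412 Ω

ρ = 2.78 μΩ·cm = 2.78×10^-8 Ω·m
A = π(d/2)² = π(9.2500e-03 m)² = 2.6880e-04 m²
L = m/(density·A) = 2370/(2710×2.6880e-04) = 3253 m
R = ρL/A = (2.78×10^-8)(3253)/(2.6880e-04) = 0.3365 Ω
R(82.3 °C) = 0.3365 × (1 + 0.0039×57.3) = 0.412 Ω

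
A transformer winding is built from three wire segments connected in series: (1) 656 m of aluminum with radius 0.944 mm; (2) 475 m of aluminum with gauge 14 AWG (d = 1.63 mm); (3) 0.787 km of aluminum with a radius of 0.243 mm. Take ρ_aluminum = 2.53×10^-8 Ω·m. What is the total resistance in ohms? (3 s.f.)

Seg 1: A = πr² = π(9.4400e-04 m)² = 2.800e-06 m²
R_1 = (2.53×10^-8)(656)/(2.800e-06) = 5.928 Ω
Seg 2: A = π(1.63/2 mm)² = π(8.1500e-04 m)² = 2.087e-06 m²
R_2 = (2.53×10^-8)(475)/(2.087e-06) = 5.759 Ω
Seg 3: A = πr² = π(2.4300e-04 m)² = 1.855e-07 m²
R_3 = (2.53×10^-8)(787)/(1.855e-07) = 107.3 Ω
R_total = R_1 + R_2 + R_3 = 119 Ω

119 Ω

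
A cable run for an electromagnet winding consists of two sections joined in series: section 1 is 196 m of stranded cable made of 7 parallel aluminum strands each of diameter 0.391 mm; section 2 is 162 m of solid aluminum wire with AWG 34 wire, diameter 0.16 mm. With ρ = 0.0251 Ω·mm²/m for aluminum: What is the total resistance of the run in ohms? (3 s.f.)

208 Ω

ρ = 0.0251 Ω·mm²/m = 2.51×10^-8 Ω·m
Section 1: A_strand = π(1.9550e-04)² = 1.201e-07 m²; R₁ = ρL/(N·A_s) = (2.51×10^-8)(196)/(7×1.201e-07) = 5.853 Ω
Section 2: A = π(0.16/2 mm)² = π(8.0000e-05 m)² = 2.011e-08 m²
R₂ = (2.51×10^-8)(162)/(2.011e-08) = 202.2 Ω
R = R₁ + R₂ = 208 Ω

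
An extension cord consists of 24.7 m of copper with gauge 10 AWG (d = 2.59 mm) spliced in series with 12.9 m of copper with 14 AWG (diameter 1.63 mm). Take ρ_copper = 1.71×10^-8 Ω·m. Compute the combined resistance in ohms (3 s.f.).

0.186 Ω

Segment 1: A = π(2.59/2 mm)² = π(1.2950e-03 m)² = 5.269e-06 m²
R₁ = ρL/A = (1.71×10^-8)(24.7)/(5.269e-06) = 0.08017 Ω
Segment 2: A = π(1.63/2 mm)² = π(8.1500e-04 m)² = 2.087e-06 m²
R₂ = (1.71×10^-8)(12.9)/(2.087e-06) = 0.1057 Ω
R = R₁ + R₂ = 0.186 Ω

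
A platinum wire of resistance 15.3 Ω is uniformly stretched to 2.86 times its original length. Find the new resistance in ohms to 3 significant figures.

125 Ω

Volume constant ⇒ A' = A/k with k = 2.86. R' = ρ(kL)/(A/k) = k²R.
R' = 8.18 × 15.3 = 125 Ω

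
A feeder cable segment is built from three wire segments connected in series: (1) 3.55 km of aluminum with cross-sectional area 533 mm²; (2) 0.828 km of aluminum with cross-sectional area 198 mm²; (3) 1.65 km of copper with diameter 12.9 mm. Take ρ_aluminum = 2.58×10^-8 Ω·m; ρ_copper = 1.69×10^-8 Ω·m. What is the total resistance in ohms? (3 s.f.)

Seg 1: A = 533 mm² = 5.330e-04 m²
R_1 = (2.58×10^-8)(3550)/(5.330e-04) = 0.1718 Ω
Seg 2: A = 198 mm² = 1.980e-04 m²
R_2 = (2.58×10^-8)(828)/(1.980e-04) = 0.1079 Ω
Seg 3: A = π(d/2)² = π(6.4500e-03 m)² = 1.307e-04 m²
R_3 = (1.69×10^-8)(1650)/(1.307e-04) = 0.2134 Ω
R_total = R_1 + R_2 + R_3 = 0.493 Ω

0.493 Ω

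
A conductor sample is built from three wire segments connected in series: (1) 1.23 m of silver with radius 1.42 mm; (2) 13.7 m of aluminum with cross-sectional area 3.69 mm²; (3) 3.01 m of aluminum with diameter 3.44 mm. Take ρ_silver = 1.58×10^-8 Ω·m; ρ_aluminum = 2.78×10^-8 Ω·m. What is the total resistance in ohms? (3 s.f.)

0.115 Ω

Seg 1: A = πr² = π(1.4200e-03 m)² = 6.335e-06 m²
R_1 = (1.58×10^-8)(1.23)/(6.335e-06) = 0.003068 Ω
Seg 2: A = 3.69 mm² = 3.690e-06 m²
R_2 = (2.78×10^-8)(13.7)/(3.690e-06) = 0.1032 Ω
Seg 3: A = π(d/2)² = π(1.7200e-03 m)² = 9.294e-06 m²
R_3 = (2.78×10^-8)(3.01)/(9.294e-06) = 0.009003 Ω
R_total = R_1 + R_2 + R_3 = 0.115 Ω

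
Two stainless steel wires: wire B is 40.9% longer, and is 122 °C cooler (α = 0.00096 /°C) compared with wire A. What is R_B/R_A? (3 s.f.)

1.24

R ∝ ρL/d² with ρ ∝ (1+αΔT), so R_B/R_A = (1 + 40.9/100) × (1 − 0.00096×122)
= 1.409 × 0.8829 = 1.24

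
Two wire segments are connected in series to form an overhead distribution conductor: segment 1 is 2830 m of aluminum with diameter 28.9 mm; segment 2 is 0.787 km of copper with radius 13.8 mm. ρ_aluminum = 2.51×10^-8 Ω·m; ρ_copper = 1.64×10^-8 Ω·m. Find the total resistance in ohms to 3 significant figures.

0.130 Ω

Segment 1: A = π(d/2)² = π(1.4450e-02 m)² = 6.560e-04 m²
R₁ = ρL/A = (2.51×10^-8)(2830)/(6.560e-04) = 0.1083 Ω
Segment 2: A = πr² = π(1.3800e-02 m)² = 5.983e-04 m²
R₂ = (1.64×10^-8)(787)/(5.983e-04) = 0.02157 Ω
R = R₁ + R₂ = 0.130 Ω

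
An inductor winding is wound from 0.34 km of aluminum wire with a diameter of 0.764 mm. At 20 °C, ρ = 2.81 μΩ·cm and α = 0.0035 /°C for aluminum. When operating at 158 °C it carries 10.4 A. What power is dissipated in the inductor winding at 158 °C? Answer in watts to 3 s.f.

3340 W

ρ = 2.81 μΩ·cm = 2.81×10^-8 Ω·m
A = π(d/2)² = π(3.8200e-04 m)² = 4.584e-07 m²
R₍20₎ = ρL/A = (2.81×10^-8)(340)/(4.584e-07) = 20.84 Ω
R₍158₎ = R₍20₎(1 + αΔT) = 20.84 × (1 + 0.0035×138) = 30.91 Ω
P = I²R = (10.4)² × 30.91 = 3340 W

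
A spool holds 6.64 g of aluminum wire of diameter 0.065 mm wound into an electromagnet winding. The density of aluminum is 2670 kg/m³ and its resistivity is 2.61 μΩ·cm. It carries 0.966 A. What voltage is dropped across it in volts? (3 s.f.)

5690 V

ρ = 2.61 μΩ·cm = 2.61×10^-8 Ω·m
A = π(d/2)² = π(3.2500e-05 m)² = 3.3183e-09 m²
L = m/(density·A) = 0.00664/(2670×3.3183e-09) = 749.4 m
R = ρL/A = (2.61×10^-8)(749.4)/(3.3183e-09) = 5895 Ω
V = IR = 0.966 × 5895 = 5690 V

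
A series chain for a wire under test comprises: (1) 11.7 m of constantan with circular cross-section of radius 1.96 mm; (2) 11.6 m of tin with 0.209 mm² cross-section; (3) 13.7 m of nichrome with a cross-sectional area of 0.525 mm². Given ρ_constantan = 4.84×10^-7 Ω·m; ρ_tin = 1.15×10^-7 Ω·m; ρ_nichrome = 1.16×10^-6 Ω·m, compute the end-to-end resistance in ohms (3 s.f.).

Seg 1: A = πr² = π(1.9600e-03 m)² = 1.207e-05 m²
R_1 = (4.84×10^-7)(11.7)/(1.207e-05) = 0.4692 Ω
Seg 2: A = 0.209 mm² = 2.090e-07 m²
R_2 = (1.15×10^-7)(11.6)/(2.090e-07) = 6.383 Ω
Seg 3: A = 0.525 mm² = 5.250e-07 m²
R_3 = (1.16×10^-6)(13.7)/(5.250e-07) = 30.27 Ω
R_total = R_1 + R_2 + R_3 = 37.1 Ω

37.1 Ω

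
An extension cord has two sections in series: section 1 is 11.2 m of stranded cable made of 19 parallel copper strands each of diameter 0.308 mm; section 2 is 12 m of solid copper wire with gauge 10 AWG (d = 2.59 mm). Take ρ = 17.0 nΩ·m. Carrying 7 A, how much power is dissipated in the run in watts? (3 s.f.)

8.49 W

ρ = 17.0 nΩ·m = 1.70×10^-8 Ω·m
Section 1: A_strand = π(1.5400e-04)² = 7.451e-08 m²; R₁ = ρL/(N·A_s) = (1.70×10^-8)(11.2)/(19×7.451e-08) = 0.1345 Ω
Section 2: A = π(2.59/2 mm)² = π(1.2950e-03 m)² = 5.269e-06 m²
R₂ = (1.70×10^-8)(12)/(5.269e-06) = 0.03872 Ω
R = R₁ + R₂ = 0.1732 Ω
P = I²R = (7)² × 0.1732 = 8.49 W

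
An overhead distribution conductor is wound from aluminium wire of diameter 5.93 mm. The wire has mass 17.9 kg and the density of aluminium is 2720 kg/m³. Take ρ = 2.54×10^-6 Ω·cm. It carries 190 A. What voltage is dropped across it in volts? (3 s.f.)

ρ = 2.54×10^-6 Ω·cm = 2.54×10^-8 Ω·m
A = π(d/2)² = π(2.9650e-03 m)² = 2.7618e-05 m²
L = m/(density·A) = 17.9/(2720×2.7618e-05) = 238.3 m
R = ρL/A = (2.54×10^-8)(238.3)/(2.7618e-05) = 0.2191 Ω
V = IR = 190 × 0.2191 = 41.6 V

41.6 V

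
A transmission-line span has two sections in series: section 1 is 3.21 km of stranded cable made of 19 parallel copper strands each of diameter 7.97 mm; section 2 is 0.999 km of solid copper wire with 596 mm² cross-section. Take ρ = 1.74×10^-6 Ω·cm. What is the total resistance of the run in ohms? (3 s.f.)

ρ = 1.74×10^-6 Ω·cm = 1.74×10^-8 Ω·m
Section 1: A_strand = π(3.9850e-03)² = 4.989e-05 m²; R₁ = ρL/(N·A_s) = (1.74×10^-8)(3210)/(19×4.989e-05) = 0.05892 Ω
Section 2: A = 596 mm² = 5.960e-04 m²
R₂ = (1.74×10^-8)(999)/(5.960e-04) = 0.02917 Ω
R = R₁ + R₂ = 0.0881 Ω

0.0881 Ω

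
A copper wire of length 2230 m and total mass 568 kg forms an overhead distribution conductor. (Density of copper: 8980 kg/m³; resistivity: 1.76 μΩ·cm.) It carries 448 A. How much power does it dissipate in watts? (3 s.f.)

2.78×10^5 W

ρ = 1.76 μΩ·cm = 1.76×10^-8 Ω·m
A = m/(density·L) = 568/(8980×2230) = 2.8364e-05 m²
R = ρL/A = (1.76×10^-8)(2230)/(2.8364e-05) = 1.384 Ω
P = I²R = (448)² × 1.384 = 2.78×10^5 W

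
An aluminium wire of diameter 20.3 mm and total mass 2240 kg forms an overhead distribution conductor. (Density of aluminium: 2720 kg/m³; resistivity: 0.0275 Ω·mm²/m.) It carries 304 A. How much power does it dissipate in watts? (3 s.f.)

20000 W

ρ = 0.0275 Ω·mm²/m = 2.75×10^-8 Ω·m
A = π(d/2)² = π(1.0150e-02 m)² = 3.2365e-04 m²
L = m/(density·A) = 2240/(2720×3.2365e-04) = 2544 m
R = ρL/A = (2.75×10^-8)(2544)/(3.2365e-04) = 0.2162 Ω
P = I²R = (304)² × 0.2162 = 20000 W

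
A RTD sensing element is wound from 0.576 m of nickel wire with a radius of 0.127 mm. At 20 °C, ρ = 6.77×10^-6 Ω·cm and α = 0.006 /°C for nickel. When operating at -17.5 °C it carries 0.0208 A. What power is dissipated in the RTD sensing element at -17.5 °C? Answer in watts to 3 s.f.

ρ = 6.77×10^-6 Ω·cm = 6.77×10^-8 Ω·m
A = πr² = π(1.2700e-04 m)² = 5.067e-08 m²
R₍20₎ = ρL/A = (6.77×10^-8)(0.576)/(5.067e-08) = 0.7696 Ω
R₍-17.5₎ = R₍20₎(1 + αΔT) = 0.7696 × (1 + 0.006×-37.5) = 0.5964 Ω
P = I²R = (0.0208)² × 0.5964 = 2.58×10^-4 W

2.58×10^-4 W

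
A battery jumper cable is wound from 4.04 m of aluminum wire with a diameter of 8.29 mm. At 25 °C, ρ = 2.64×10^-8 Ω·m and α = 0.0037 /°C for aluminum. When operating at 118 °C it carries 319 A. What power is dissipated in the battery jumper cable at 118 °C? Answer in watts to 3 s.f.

A = π(d/2)² = π(4.1450e-03 m)² = 5.398e-05 m²
R₍25₎ = ρL/A = (2.64×10^-8)(4.04)/(5.398e-05) = 0.001976 Ω
R₍118₎ = R₍25₎(1 + αΔT) = 0.001976 × (1 + 0.0037×93) = 0.002656 Ω
P = I²R = (319)² × 0.002656 = 270 W

270 W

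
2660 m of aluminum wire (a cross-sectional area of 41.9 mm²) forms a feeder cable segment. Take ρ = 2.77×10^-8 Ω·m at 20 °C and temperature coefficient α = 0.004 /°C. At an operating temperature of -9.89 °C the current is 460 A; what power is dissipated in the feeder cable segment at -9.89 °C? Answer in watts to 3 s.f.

A = 41.9 mm² = 4.190e-05 m²
R₍20₎ = ρL/A = (2.77×10^-8)(2660)/(4.190e-05) = 1.759 Ω
R₍-9.89₎ = R₍20₎(1 + αΔT) = 1.759 × (1 + 0.004×-29.9) = 1.548 Ω
P = I²R = (460)² × 1.548 = 3.28×10^5 W

3.28×10^5 W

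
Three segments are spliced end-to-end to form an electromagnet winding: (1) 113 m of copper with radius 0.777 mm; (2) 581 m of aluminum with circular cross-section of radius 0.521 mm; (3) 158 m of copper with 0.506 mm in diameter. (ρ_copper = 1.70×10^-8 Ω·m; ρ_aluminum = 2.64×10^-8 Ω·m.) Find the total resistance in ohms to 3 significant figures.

32.4 Ω

Seg 1: A = πr² = π(7.7700e-04 m)² = 1.897e-06 m²
R_1 = (1.70×10^-8)(113)/(1.897e-06) = 1.013 Ω
Seg 2: A = πr² = π(5.2100e-04 m)² = 8.528e-07 m²
R_2 = (2.64×10^-8)(581)/(8.528e-07) = 17.99 Ω
Seg 3: A = π(d/2)² = π(2.5300e-04 m)² = 2.011e-07 m²
R_3 = (1.70×10^-8)(158)/(2.011e-07) = 13.36 Ω
R_total = R_1 + R_2 + R_3 = 32.4 Ω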